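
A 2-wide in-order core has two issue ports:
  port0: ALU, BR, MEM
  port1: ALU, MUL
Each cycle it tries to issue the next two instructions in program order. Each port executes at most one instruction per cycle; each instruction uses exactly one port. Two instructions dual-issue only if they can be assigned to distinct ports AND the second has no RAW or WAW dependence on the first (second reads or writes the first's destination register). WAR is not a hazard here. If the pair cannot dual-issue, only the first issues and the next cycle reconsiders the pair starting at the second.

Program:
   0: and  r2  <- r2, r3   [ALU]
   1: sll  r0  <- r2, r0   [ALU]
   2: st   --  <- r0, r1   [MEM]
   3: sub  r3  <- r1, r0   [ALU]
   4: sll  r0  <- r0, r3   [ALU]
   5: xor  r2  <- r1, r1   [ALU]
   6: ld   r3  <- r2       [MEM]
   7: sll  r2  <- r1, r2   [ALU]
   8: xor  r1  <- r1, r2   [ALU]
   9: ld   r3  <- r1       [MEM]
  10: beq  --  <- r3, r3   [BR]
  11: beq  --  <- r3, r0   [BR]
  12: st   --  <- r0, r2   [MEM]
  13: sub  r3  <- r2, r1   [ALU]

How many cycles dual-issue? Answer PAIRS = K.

0. and.ALU @i0  | RAW r2
1. sll.ALU @i1  | RAW r0
2. st.MEM/sub.ALU @i2,i3  | pair
3. sll.ALU/xor.ALU @i4,i5  | pair
4. ld.MEM/sll.ALU @i6,i7  | pair
5. xor.ALU @i8  | RAW r1
6. ld.MEM @i9  | no-port MEM/BR
7. beq.BR @i10  | no-port BR/BR
8. beq.BR @i11  | no-port BR/MEM
9. st.MEM/sub.ALU @i12,i13  | pair

PAIRS = 4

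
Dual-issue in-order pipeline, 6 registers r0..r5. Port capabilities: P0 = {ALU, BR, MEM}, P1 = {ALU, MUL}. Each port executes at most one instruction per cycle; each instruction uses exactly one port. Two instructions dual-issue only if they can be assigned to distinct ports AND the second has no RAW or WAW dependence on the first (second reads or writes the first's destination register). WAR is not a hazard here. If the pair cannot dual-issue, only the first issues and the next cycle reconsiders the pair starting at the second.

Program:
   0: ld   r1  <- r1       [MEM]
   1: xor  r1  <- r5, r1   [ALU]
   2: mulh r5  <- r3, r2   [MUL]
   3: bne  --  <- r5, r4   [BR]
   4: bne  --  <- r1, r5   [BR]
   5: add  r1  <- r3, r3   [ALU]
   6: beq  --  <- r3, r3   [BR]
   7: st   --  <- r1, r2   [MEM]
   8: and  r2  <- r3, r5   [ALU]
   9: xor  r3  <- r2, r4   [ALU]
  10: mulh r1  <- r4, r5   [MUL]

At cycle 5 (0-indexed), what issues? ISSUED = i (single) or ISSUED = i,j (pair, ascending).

ISSUED = 7,8

c0: i0 ld.MEM  RAW+WAW r1
c1: i1+i2 xor.ALU+mulh.MUL  2-wide
c2: i3 bne.BR  no-port BR/BR
c3: i4+i5 bne.BR+add.ALU  2-wide
c4: i6 beq.BR  no-port BR/MEM
c5: i7+i8 st.MEM+and.ALU  2-wide
c6: i9+i10 xor.ALU+mulh.MUL  2-wide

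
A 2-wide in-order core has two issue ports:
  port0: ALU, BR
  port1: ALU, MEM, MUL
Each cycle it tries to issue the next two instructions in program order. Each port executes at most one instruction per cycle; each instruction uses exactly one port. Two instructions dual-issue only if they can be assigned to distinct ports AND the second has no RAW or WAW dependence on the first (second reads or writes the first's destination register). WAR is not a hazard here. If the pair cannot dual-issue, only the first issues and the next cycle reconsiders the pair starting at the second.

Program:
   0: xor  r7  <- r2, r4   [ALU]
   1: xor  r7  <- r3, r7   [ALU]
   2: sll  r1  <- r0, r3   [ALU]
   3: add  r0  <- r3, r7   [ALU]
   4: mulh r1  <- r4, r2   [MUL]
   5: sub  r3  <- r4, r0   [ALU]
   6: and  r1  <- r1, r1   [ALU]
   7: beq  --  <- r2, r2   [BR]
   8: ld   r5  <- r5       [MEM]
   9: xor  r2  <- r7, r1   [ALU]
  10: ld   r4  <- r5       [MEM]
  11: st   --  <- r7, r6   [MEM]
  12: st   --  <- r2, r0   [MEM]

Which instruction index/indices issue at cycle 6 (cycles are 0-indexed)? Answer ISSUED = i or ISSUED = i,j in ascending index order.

ISSUED = 11

c0: i0 xor.ALU  RAW+WAW r7
c1: i1&i2 xor.ALU;sll.ALU  dual
c2: i3&i4 add.ALU;mulh.MUL  dual
c3: i5&i6 sub.ALU;and.ALU  dual
c4: i7&i8 beq.BR;ld.MEM  dual
c5: i9&i10 xor.ALU;ld.MEM  dual
c6: i11 st.MEM  no-port MEM/MEM
c7: i12 st.MEM  tail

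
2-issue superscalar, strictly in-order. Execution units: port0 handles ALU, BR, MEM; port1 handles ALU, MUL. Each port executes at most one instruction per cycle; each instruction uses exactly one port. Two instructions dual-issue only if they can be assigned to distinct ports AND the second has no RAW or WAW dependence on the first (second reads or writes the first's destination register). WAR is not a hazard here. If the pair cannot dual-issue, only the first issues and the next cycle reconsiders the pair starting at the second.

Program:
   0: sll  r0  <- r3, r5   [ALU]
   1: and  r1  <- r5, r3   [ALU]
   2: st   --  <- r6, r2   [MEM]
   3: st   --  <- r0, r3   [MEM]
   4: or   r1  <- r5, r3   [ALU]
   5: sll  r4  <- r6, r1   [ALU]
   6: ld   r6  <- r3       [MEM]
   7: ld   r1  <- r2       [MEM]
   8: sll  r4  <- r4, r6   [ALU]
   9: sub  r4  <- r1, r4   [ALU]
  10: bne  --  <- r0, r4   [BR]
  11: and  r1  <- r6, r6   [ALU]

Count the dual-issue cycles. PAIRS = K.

0. sll.ALU and.ALU @i0/i1  | pair
1. st.MEM @i2  | no-port MEM/MEM
2. st.MEM or.ALU @i3/i4  | pair
3. sll.ALU ld.MEM @i5/i6  | pair
4. ld.MEM sll.ALU @i7/i8  | pair
5. sub.ALU @i9  | RAW r4
6. bne.BR and.ALU @i10/i11  | pair

PAIRS = 5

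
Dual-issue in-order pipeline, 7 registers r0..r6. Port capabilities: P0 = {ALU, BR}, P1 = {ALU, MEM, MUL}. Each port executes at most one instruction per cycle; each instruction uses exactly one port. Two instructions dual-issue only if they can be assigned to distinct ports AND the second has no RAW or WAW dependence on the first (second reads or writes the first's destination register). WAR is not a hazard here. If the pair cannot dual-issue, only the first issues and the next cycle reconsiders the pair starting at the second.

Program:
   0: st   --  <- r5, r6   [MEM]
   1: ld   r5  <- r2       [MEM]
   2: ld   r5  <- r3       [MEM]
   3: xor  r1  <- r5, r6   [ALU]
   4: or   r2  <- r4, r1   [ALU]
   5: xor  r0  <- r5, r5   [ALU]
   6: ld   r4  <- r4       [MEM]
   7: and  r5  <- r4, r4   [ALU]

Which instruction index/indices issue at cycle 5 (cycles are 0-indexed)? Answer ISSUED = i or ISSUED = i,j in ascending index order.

ISSUED = 6

[0] i0  st.MEM  -- no-port MEM/MEM
[1] i1  ld.MEM  -- no-port MEM/MEM
[2] i2  ld.MEM  -- RAW r5
[3] i3  xor.ALU  -- RAW r1
[4] i4+i5  or.ALU;xor.ALU  -- 2-wide
[5] i6  ld.MEM  -- RAW r4
[6] i7  and.ALU  -- tail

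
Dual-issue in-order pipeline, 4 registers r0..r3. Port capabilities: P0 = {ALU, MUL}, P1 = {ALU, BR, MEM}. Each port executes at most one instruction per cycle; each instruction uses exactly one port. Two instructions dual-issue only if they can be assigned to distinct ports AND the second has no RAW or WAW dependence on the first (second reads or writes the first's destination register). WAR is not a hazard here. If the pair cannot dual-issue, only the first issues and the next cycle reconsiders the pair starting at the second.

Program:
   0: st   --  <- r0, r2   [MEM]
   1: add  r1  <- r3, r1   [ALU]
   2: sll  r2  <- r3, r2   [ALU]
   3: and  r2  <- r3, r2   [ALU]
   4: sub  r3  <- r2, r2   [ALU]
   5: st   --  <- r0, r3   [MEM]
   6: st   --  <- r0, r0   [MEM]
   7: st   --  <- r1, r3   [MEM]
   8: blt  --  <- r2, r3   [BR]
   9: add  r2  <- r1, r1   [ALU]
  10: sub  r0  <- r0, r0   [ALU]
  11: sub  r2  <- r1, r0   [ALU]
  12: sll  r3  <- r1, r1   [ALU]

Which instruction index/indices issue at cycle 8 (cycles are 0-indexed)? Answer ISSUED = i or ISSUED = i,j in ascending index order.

c0: i0,i1 st.MEM/add.ALU  pair
c1: i2 sll.ALU  RAW+WAW r2
c2: i3 and.ALU  RAW r2
c3: i4 sub.ALU  RAW r3
c4: i5 st.MEM  no-port MEM/MEM
c5: i6 st.MEM  no-port MEM/MEM
c6: i7 st.MEM  no-port MEM/BR
c7: i8,i9 blt.BR/add.ALU  pair
c8: i10 sub.ALU  RAW r0
c9: i11,i12 sub.ALU/sll.ALU  pair

ISSUED = 10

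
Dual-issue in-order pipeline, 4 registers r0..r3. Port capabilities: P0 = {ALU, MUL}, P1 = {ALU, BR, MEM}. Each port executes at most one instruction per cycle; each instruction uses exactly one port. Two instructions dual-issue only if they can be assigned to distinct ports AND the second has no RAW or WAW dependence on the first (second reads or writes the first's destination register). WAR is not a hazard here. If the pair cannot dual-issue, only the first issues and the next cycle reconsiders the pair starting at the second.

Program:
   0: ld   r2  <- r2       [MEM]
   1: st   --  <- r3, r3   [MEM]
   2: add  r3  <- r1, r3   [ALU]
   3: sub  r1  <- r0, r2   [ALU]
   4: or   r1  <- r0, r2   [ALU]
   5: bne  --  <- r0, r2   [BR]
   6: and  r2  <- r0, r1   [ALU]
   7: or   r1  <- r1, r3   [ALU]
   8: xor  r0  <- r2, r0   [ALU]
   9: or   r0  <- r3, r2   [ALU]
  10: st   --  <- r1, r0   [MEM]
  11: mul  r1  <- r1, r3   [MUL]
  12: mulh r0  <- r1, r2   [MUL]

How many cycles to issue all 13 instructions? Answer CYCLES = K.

CYCLES = 9

[0] i0  ld.MEM  -- no-port MEM/MEM
[1] i1/i2  st.MEM+add.ALU  -- 2-wide
[2] i3  sub.ALU  -- WAW r1
[3] i4/i5  or.ALU+bne.BR  -- 2-wide
[4] i6/i7  and.ALU+or.ALU  -- 2-wide
[5] i8  xor.ALU  -- WAW r0
[6] i9  or.ALU  -- RAW r0
[7] i10/i11  st.MEM+mul.MUL  -- 2-wide
[8] i12  mulh.MUL  -- tail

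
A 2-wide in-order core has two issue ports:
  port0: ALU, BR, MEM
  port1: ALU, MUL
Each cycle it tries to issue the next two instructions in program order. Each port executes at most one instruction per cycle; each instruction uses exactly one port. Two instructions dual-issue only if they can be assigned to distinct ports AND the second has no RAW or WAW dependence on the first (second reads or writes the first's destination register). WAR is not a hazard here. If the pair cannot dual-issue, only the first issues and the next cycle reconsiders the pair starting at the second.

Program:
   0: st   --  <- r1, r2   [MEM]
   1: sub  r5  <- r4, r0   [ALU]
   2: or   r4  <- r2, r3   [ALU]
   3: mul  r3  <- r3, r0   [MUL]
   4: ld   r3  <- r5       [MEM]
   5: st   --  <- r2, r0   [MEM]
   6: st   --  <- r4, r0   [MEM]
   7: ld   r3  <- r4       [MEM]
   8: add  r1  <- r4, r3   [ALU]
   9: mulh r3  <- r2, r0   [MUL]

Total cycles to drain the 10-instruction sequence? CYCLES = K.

CYCLES = 7

#0 head=0: st/sub i0,i1 2-wide
#1 head=2: or/mul i2,i3 2-wide
#2 head=4: ld i4 no-port MEM/MEM
#3 head=5: st i5 no-port MEM/MEM
#4 head=6: st i6 no-port MEM/MEM
#5 head=7: ld i7 RAW r3
#6 head=8: add/mulh i8,i9 2-wide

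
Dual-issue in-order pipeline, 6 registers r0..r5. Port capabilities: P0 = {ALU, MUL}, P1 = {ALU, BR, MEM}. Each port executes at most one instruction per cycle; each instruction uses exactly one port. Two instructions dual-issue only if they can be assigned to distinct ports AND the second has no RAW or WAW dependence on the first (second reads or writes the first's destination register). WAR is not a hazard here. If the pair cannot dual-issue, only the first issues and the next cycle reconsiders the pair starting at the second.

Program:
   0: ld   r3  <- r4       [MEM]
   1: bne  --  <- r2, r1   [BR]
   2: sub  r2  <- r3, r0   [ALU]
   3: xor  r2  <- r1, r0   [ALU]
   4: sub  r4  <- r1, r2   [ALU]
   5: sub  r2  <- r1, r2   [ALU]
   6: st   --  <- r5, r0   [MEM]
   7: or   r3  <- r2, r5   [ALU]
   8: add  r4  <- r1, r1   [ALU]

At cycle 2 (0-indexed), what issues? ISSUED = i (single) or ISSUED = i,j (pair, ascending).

[0] i0  ld.MEM  -- no-port MEM/BR
[1] i1,i2  bne.BR+sub.ALU  -- dual
[2] i3  xor.ALU  -- RAW r2
[3] i4,i5  sub.ALU+sub.ALU  -- dual
[4] i6,i7  st.MEM+or.ALU  -- dual
[5] i8  add.ALU  -- tail

ISSUED = 3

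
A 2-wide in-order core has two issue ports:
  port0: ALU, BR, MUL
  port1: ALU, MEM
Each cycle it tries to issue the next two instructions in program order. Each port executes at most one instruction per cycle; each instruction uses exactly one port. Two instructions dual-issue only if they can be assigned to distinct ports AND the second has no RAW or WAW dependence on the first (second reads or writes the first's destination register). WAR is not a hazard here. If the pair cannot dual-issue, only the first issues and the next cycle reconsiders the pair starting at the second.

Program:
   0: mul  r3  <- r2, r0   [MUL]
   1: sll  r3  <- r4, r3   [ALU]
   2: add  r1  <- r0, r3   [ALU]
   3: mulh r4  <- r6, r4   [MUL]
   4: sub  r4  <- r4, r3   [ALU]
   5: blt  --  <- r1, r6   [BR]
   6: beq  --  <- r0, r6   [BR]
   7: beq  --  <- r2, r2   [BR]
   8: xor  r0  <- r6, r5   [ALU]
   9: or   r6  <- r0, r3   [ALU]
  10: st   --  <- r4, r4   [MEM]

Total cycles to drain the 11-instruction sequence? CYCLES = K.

CYCLES = 7

c0: i0 mul  RAW+WAW r3
c1: i1 sll  RAW r3
c2: i2,i3 add;mulh  2-wide
c3: i4,i5 sub;blt  2-wide
c4: i6 beq  no-port BR/BR
c5: i7,i8 beq;xor  2-wide
c6: i9,i10 or;st  2-wide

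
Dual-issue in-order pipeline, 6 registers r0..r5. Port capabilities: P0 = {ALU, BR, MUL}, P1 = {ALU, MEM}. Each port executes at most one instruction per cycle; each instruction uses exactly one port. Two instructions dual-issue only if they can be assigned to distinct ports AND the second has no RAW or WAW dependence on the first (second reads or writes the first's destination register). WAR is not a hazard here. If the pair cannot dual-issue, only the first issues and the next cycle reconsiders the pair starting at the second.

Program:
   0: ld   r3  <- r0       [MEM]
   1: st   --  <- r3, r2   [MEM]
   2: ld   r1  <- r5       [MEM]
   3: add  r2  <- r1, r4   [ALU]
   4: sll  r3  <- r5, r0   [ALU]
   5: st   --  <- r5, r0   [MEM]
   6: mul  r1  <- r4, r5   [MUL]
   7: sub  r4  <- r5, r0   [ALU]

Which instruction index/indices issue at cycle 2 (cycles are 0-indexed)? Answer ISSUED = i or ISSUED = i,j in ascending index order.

ISSUED = 2

0. ld @i0  | no-port MEM/MEM
1. st @i1  | no-port MEM/MEM
2. ld @i2  | RAW r1
3. add/sll @i3+i4  | pair
4. st/mul @i5+i6  | pair
5. sub @i7  | tail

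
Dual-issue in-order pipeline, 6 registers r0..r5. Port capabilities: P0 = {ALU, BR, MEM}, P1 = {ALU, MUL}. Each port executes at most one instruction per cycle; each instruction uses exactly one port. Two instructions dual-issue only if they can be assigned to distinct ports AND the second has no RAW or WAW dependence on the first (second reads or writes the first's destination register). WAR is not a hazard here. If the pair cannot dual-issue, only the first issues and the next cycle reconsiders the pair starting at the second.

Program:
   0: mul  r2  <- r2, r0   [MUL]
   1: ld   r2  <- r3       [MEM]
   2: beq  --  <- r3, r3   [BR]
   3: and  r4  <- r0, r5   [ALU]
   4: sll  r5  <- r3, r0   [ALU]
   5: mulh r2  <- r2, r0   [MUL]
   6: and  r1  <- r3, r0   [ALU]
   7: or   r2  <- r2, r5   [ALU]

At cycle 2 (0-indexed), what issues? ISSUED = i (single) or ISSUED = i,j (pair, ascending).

ISSUED = 2,3

[0] i0  mul  -- WAW r2
[1] i1  ld  -- no-port MEM/BR
[2] i2/i3  beq and  -- pair
[3] i4/i5  sll mulh  -- pair
[4] i6/i7  and or  -- pair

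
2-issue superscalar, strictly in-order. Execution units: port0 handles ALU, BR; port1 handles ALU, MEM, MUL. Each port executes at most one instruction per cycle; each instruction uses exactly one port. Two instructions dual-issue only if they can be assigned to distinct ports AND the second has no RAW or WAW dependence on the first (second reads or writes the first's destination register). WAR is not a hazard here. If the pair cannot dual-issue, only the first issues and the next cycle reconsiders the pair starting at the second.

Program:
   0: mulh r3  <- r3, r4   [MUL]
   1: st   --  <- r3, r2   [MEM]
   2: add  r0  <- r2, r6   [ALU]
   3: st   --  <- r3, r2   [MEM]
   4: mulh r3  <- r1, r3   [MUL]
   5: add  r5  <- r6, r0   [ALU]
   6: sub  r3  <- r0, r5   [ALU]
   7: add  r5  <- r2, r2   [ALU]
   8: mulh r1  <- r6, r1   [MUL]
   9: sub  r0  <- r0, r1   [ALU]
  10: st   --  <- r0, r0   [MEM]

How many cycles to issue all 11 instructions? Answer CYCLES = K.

  cy0 -> i0 (mulh.MUL) no-port MUL/MEM
  cy1 -> i1+i2 (st.MEM add.ALU) dual
  cy2 -> i3 (st.MEM) no-port MEM/MUL
  cy3 -> i4+i5 (mulh.MUL add.ALU) dual
  cy4 -> i6+i7 (sub.ALU add.ALU) dual
  cy5 -> i8 (mulh.MUL) RAW r1
  cy6 -> i9 (sub.ALU) RAW r0
  cy7 -> i10 (st.MEM) tail

CYCLES = 8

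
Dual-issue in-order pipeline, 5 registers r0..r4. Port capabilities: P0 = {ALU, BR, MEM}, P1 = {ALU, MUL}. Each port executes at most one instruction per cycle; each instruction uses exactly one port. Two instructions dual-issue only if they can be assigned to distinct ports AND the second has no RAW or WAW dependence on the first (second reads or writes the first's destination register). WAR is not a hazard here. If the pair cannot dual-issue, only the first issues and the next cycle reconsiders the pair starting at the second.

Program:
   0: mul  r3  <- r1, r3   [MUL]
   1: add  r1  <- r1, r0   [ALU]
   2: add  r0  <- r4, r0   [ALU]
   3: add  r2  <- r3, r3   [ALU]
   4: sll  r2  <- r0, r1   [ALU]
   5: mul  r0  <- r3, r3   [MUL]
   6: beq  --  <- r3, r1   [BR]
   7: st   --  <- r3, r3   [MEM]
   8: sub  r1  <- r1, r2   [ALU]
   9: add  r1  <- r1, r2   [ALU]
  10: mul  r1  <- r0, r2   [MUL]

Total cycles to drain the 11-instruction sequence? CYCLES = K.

t=0 i0+i1:mul/add ; dual
t=1 i2+i3:add/add ; dual
t=2 i4+i5:sll/mul ; dual
t=3 i6:beq ; no-port BR/MEM
t=4 i7+i8:st/sub ; dual
t=5 i9:add ; WAW r1
t=6 i10:mul ; tail

CYCLES = 7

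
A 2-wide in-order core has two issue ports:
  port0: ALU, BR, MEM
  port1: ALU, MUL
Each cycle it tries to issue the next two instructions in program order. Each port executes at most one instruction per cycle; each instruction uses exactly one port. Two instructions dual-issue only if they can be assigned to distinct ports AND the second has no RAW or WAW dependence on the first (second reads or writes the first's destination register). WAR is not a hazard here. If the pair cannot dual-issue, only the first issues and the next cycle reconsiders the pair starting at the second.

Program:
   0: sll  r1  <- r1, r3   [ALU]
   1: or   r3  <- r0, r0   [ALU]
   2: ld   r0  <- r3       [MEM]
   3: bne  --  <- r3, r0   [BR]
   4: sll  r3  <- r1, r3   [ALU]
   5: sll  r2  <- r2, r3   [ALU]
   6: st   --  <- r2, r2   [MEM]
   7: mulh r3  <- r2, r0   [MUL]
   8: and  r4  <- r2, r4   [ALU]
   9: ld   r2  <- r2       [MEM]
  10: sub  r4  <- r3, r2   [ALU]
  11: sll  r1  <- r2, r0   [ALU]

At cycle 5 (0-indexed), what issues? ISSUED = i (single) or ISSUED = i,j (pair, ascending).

ISSUED = 8,9

c0: i0,i1 sll.ALU or.ALU  pair
c1: i2 ld.MEM  no-port MEM/BR
c2: i3,i4 bne.BR sll.ALU  pair
c3: i5 sll.ALU  RAW r2
c4: i6,i7 st.MEM mulh.MUL  pair
c5: i8,i9 and.ALU ld.MEM  pair
c6: i10,i11 sub.ALU sll.ALU  pair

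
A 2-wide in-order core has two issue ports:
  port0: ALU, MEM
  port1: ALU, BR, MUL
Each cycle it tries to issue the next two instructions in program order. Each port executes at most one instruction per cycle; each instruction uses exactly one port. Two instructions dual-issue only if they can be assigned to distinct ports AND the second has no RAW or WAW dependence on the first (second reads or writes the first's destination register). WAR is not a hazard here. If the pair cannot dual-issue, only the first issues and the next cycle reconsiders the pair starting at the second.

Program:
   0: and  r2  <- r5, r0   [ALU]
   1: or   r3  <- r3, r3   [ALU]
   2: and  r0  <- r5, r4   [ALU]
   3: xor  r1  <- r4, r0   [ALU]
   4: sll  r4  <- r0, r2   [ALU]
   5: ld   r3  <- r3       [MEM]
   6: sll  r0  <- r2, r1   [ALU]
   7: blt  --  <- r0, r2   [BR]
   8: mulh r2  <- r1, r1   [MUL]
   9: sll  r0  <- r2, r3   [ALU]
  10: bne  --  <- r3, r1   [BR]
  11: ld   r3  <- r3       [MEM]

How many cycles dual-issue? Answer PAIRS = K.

PAIRS = 4

0. and or @i0,i1  | dual
1. and @i2  | RAW r0
2. xor sll @i3,i4  | dual
3. ld sll @i5,i6  | dual
4. blt @i7  | no-port BR/MUL
5. mulh @i8  | RAW r2
6. sll bne @i9,i10  | dual
7. ld @i11  | tail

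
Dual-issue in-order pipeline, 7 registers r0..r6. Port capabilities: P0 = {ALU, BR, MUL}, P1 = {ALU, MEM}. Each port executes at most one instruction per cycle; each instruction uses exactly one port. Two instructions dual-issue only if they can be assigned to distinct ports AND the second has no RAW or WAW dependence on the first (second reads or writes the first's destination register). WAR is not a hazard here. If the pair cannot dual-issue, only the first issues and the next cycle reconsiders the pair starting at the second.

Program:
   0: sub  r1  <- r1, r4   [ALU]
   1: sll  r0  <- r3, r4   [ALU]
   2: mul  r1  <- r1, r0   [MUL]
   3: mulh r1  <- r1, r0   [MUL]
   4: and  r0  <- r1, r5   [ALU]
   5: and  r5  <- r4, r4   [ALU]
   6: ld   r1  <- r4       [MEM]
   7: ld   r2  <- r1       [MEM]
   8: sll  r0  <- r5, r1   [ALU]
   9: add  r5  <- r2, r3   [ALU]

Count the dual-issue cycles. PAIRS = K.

PAIRS = 3

0. sub;sll @i0+i1  | 2-wide
1. mul @i2  | no-port MUL/MUL
2. mulh @i3  | RAW r1
3. and;and @i4+i5  | 2-wide
4. ld @i6  | no-port MEM/MEM
5. ld;sll @i7+i8  | 2-wide
6. add @i9  | tail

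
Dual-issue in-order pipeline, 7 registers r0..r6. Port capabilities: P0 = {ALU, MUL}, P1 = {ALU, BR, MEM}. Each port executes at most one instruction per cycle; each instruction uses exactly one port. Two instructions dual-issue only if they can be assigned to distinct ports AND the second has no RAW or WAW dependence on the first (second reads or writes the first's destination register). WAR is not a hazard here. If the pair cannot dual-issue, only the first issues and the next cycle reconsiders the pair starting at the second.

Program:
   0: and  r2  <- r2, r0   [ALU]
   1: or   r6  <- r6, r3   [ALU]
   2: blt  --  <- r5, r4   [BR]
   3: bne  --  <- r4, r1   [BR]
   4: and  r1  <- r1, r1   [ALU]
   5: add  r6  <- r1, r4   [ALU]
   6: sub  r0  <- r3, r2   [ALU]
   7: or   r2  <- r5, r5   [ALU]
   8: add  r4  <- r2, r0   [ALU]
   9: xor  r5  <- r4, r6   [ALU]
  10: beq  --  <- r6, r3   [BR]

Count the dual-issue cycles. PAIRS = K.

t=0 i0/i1:and+or ; pair
t=1 i2:blt ; no-port BR/BR
t=2 i3/i4:bne+and ; pair
t=3 i5/i6:add+sub ; pair
t=4 i7:or ; RAW r2
t=5 i8:add ; RAW r4
t=6 i9/i10:xor+beq ; pair

PAIRS = 4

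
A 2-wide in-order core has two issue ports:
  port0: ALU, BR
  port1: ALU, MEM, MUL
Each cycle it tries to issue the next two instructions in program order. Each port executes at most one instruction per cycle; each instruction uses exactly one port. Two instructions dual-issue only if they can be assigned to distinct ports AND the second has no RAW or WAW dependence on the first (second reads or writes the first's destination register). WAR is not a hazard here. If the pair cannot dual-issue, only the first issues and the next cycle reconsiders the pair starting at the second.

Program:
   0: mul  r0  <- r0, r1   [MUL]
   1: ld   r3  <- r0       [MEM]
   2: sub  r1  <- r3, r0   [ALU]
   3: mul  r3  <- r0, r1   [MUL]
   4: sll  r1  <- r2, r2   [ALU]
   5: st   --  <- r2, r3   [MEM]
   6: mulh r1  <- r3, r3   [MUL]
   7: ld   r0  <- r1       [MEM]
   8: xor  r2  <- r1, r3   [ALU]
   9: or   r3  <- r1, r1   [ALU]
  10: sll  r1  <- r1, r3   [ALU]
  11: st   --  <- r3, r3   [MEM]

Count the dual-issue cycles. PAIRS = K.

PAIRS = 3

#0 head=0: mul.MUL i0 no-port MUL/MEM
#1 head=1: ld.MEM i1 RAW r3
#2 head=2: sub.ALU i2 RAW r1
#3 head=3: mul.MUL/sll.ALU i3&i4 dual
#4 head=5: st.MEM i5 no-port MEM/MUL
#5 head=6: mulh.MUL i6 no-port MUL/MEM
#6 head=7: ld.MEM/xor.ALU i7&i8 dual
#7 head=9: or.ALU i9 RAW r3
#8 head=10: sll.ALU/st.MEM i10&i11 dual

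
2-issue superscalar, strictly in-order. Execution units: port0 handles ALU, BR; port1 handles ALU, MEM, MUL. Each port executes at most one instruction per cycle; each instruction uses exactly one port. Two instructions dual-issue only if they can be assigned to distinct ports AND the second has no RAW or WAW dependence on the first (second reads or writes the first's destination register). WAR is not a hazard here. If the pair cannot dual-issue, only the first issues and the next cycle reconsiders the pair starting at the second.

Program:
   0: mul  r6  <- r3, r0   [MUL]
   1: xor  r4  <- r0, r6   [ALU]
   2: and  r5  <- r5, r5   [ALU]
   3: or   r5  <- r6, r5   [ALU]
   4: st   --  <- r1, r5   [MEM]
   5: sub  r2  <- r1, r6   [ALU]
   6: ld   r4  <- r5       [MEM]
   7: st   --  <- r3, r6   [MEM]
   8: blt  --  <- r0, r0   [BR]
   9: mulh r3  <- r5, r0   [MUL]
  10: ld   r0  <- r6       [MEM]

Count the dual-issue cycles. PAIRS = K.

PAIRS = 3

  cy0 -> i0 (mul) RAW r6
  cy1 -> i1/i2 (xor;and) dual
  cy2 -> i3 (or) RAW r5
  cy3 -> i4/i5 (st;sub) dual
  cy4 -> i6 (ld) no-port MEM/MEM
  cy5 -> i7/i8 (st;blt) dual
  cy6 -> i9 (mulh) no-port MUL/MEM
  cy7 -> i10 (ld) tail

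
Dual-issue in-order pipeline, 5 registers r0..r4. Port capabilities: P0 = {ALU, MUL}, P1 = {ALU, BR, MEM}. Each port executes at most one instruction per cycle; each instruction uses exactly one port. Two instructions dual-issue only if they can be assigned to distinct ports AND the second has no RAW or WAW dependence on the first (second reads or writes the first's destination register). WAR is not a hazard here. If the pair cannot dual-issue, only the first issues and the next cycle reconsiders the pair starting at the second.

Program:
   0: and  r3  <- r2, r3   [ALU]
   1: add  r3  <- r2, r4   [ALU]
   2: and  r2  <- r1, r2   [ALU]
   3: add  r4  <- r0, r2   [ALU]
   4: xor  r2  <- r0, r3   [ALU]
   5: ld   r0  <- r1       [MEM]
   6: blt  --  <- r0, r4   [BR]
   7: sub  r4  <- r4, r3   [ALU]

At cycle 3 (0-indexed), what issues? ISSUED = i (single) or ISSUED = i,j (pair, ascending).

ISSUED = 5

#0 head=0: and i0 WAW r3
#1 head=1: add/and i1,i2 pair
#2 head=3: add/xor i3,i4 pair
#3 head=5: ld i5 no-port MEM/BR
#4 head=6: blt/sub i6,i7 pair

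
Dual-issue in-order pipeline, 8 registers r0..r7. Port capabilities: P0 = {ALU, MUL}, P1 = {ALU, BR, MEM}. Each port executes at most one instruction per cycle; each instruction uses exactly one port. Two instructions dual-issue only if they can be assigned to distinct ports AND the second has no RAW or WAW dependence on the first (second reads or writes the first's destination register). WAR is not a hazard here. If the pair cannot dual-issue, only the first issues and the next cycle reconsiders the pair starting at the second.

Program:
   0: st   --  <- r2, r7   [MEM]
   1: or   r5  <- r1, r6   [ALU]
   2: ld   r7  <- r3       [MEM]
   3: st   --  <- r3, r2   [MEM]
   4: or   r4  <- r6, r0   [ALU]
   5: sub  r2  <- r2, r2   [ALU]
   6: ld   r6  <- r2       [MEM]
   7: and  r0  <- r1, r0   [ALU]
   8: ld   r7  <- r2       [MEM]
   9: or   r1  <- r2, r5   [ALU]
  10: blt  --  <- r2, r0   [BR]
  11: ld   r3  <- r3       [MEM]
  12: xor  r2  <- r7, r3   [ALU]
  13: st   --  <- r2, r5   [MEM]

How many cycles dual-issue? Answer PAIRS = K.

#0 head=0: st.MEM or.ALU i0+i1 pair
#1 head=2: ld.MEM i2 no-port MEM/MEM
#2 head=3: st.MEM or.ALU i3+i4 pair
#3 head=5: sub.ALU i5 RAW r2
#4 head=6: ld.MEM and.ALU i6+i7 pair
#5 head=8: ld.MEM or.ALU i8+i9 pair
#6 head=10: blt.BR i10 no-port BR/MEM
#7 head=11: ld.MEM i11 RAW r3
#8 head=12: xor.ALU i12 RAW r2
#9 head=13: st.MEM i13 tail

PAIRS = 4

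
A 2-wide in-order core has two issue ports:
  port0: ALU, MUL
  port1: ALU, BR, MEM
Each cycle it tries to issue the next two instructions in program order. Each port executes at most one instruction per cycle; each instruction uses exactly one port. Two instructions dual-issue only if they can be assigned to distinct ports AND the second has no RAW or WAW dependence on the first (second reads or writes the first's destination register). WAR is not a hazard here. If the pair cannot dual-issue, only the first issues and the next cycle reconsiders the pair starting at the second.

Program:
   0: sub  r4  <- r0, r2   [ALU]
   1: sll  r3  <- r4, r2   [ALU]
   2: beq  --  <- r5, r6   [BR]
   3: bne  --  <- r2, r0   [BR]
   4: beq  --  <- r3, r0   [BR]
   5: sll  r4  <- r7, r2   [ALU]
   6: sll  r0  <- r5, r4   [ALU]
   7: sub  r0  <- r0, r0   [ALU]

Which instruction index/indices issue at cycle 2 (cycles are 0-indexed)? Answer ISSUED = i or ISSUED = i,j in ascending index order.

0. sub @i0  | RAW r4
1. sll/beq @i1&i2  | dual
2. bne @i3  | no-port BR/BR
3. beq/sll @i4&i5  | dual
4. sll @i6  | RAW+WAW r0
5. sub @i7  | tail

ISSUED = 3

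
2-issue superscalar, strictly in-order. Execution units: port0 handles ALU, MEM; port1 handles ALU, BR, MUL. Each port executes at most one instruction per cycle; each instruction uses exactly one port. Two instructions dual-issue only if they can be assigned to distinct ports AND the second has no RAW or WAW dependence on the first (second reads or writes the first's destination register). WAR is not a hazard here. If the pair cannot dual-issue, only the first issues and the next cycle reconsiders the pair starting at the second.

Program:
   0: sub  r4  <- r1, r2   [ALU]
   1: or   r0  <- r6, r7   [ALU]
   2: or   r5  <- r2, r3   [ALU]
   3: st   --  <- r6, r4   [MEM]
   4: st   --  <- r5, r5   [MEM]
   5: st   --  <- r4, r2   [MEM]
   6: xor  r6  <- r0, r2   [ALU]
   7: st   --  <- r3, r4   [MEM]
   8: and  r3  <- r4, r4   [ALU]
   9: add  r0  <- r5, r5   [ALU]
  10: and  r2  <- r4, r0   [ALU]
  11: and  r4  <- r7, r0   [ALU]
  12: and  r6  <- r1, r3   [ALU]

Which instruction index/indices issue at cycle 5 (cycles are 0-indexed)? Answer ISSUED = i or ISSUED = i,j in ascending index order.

[0] i0+i1  sub.ALU or.ALU  -- 2-wide
[1] i2+i3  or.ALU st.MEM  -- 2-wide
[2] i4  st.MEM  -- no-port MEM/MEM
[3] i5+i6  st.MEM xor.ALU  -- 2-wide
[4] i7+i8  st.MEM and.ALU  -- 2-wide
[5] i9  add.ALU  -- RAW r0
[6] i10+i11  and.ALU and.ALU  -- 2-wide
[7] i12  and.ALU  -- tail

ISSUED = 9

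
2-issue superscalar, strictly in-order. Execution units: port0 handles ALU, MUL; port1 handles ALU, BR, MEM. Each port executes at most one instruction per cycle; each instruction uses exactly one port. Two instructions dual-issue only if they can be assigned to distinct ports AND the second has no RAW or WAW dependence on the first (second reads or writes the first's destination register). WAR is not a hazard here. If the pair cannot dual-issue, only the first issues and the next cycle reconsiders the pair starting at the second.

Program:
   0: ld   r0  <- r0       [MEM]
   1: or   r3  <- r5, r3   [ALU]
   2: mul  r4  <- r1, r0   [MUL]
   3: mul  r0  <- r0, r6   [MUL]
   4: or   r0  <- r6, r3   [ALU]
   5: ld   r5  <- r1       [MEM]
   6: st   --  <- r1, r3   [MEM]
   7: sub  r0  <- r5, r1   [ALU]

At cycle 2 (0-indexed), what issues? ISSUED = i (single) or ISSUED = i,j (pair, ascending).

0. ld+or @i0+i1  | pair
1. mul @i2  | no-port MUL/MUL
2. mul @i3  | WAW r0
3. or+ld @i4+i5  | pair
4. st+sub @i6+i7  | pair

ISSUED = 3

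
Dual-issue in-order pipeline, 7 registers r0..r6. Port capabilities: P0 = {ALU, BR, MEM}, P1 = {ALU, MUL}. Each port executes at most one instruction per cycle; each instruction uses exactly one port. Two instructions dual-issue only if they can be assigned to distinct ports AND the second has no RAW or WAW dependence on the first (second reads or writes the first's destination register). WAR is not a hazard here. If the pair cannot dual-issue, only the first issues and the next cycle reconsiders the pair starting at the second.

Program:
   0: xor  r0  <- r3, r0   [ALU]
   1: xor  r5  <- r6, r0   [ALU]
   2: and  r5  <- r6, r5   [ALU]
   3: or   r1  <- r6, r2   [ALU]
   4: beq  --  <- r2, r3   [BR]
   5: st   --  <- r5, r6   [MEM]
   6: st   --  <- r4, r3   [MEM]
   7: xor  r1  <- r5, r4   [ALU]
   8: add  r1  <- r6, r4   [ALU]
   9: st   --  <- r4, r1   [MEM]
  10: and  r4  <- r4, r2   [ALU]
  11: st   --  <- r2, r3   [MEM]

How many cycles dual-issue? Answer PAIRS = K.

PAIRS = 3

[0] i0  xor  -- RAW r0
[1] i1  xor  -- RAW+WAW r5
[2] i2,i3  and+or  -- pair
[3] i4  beq  -- no-port BR/MEM
[4] i5  st  -- no-port MEM/MEM
[5] i6,i7  st+xor  -- pair
[6] i8  add  -- RAW r1
[7] i9,i10  st+and  -- pair
[8] i11  st  -- tail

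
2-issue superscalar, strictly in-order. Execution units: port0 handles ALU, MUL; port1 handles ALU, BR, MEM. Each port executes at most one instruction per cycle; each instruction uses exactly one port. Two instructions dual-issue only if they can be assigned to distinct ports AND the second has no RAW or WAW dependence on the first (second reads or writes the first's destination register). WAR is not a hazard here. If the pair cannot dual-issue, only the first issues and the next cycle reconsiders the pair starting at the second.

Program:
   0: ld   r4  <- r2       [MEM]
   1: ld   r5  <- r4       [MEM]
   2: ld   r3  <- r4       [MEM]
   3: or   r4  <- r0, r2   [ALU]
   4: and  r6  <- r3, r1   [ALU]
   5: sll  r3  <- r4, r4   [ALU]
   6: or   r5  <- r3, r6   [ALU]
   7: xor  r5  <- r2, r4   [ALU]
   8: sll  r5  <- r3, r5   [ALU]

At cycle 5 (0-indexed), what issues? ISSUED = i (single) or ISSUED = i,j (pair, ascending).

ISSUED = 7

0. ld.MEM @i0  | no-port MEM/MEM
1. ld.MEM @i1  | no-port MEM/MEM
2. ld.MEM or.ALU @i2,i3  | 2-wide
3. and.ALU sll.ALU @i4,i5  | 2-wide
4. or.ALU @i6  | WAW r5
5. xor.ALU @i7  | RAW+WAW r5
6. sll.ALU @i8  | tail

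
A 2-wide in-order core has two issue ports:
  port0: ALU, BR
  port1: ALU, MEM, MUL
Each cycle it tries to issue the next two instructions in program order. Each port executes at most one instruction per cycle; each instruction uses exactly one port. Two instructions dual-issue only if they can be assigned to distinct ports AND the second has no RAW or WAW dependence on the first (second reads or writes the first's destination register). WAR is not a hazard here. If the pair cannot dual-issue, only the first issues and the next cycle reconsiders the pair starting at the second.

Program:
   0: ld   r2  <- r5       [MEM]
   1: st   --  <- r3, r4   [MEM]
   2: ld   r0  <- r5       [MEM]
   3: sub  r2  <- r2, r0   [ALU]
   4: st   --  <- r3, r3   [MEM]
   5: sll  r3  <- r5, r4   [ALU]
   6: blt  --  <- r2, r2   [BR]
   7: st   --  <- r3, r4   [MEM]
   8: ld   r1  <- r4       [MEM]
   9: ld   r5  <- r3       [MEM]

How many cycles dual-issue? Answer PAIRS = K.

[0] i0  ld  -- no-port MEM/MEM
[1] i1  st  -- no-port MEM/MEM
[2] i2  ld  -- RAW r0
[3] i3&i4  sub st  -- 2-wide
[4] i5&i6  sll blt  -- 2-wide
[5] i7  st  -- no-port MEM/MEM
[6] i8  ld  -- no-port MEM/MEM
[7] i9  ld  -- tail

PAIRS = 2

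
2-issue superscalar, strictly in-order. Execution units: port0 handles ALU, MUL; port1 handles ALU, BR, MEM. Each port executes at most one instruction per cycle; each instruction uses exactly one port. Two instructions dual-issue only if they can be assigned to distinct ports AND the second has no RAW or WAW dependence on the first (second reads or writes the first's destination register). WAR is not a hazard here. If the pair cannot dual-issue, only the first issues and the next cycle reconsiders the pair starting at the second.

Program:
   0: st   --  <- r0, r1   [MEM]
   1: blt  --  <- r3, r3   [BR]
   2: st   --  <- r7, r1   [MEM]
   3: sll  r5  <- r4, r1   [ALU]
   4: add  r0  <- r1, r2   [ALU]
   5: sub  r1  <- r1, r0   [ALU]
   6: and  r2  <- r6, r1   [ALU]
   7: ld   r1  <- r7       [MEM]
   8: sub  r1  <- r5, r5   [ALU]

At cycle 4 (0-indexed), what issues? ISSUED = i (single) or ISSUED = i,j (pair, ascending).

ISSUED = 5

[0] i0  st.MEM  -- no-port MEM/BR
[1] i1  blt.BR  -- no-port BR/MEM
[2] i2/i3  st.MEM/sll.ALU  -- 2-wide
[3] i4  add.ALU  -- RAW r0
[4] i5  sub.ALU  -- RAW r1
[5] i6/i7  and.ALU/ld.MEM  -- 2-wide
[6] i8  sub.ALU  -- tail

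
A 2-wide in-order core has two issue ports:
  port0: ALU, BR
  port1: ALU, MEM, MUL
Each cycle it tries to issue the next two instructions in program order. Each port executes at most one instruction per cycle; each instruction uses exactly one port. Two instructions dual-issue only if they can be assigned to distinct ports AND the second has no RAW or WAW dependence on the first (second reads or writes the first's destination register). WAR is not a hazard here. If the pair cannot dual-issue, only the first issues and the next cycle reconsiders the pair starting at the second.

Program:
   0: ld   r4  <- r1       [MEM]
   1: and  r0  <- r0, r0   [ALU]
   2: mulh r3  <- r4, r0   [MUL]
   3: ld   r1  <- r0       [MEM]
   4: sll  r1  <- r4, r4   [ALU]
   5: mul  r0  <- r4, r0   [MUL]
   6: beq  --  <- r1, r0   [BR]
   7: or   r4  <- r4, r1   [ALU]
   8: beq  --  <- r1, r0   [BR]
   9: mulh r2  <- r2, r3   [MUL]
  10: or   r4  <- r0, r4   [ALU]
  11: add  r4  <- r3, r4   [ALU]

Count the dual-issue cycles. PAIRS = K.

PAIRS = 4

c0: i0+i1 ld/and  dual
c1: i2 mulh  no-port MUL/MEM
c2: i3 ld  WAW r1
c3: i4+i5 sll/mul  dual
c4: i6+i7 beq/or  dual
c5: i8+i9 beq/mulh  dual
c6: i10 or  RAW+WAW r4
c7: i11 add  tail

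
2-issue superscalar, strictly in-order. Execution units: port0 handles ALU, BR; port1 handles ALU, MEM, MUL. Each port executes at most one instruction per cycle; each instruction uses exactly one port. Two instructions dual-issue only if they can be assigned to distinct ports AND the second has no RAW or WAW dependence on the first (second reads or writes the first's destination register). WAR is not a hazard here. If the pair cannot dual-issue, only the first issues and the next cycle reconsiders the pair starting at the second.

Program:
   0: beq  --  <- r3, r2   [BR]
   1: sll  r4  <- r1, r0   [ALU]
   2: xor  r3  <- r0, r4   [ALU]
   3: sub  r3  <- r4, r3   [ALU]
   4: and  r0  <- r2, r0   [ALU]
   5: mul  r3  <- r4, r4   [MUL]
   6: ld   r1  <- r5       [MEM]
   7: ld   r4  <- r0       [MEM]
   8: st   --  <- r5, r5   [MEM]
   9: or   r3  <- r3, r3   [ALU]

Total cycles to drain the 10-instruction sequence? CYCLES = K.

0. beq sll @i0,i1  | pair
1. xor @i2  | RAW+WAW r3
2. sub and @i3,i4  | pair
3. mul @i5  | no-port MUL/MEM
4. ld @i6  | no-port MEM/MEM
5. ld @i7  | no-port MEM/MEM
6. st or @i8,i9  | pair

CYCLES = 7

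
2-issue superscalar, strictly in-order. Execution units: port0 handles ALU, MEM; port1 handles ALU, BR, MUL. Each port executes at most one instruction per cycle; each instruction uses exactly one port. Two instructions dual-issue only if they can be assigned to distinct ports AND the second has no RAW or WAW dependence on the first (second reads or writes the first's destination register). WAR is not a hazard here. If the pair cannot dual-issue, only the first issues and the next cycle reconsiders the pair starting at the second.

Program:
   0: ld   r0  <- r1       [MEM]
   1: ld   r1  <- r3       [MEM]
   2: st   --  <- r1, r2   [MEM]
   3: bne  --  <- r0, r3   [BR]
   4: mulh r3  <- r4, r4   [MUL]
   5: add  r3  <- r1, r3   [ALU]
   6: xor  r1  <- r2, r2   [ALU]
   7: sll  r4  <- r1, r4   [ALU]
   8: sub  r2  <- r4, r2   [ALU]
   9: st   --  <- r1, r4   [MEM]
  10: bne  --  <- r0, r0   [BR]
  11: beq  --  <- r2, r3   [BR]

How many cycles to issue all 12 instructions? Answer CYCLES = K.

#0 head=0: ld.MEM i0 no-port MEM/MEM
#1 head=1: ld.MEM i1 no-port MEM/MEM
#2 head=2: st.MEM/bne.BR i2,i3 2-wide
#3 head=4: mulh.MUL i4 RAW+WAW r3
#4 head=5: add.ALU/xor.ALU i5,i6 2-wide
#5 head=7: sll.ALU i7 RAW r4
#6 head=8: sub.ALU/st.MEM i8,i9 2-wide
#7 head=10: bne.BR i10 no-port BR/BR
#8 head=11: beq.BR i11 tail

CYCLES = 9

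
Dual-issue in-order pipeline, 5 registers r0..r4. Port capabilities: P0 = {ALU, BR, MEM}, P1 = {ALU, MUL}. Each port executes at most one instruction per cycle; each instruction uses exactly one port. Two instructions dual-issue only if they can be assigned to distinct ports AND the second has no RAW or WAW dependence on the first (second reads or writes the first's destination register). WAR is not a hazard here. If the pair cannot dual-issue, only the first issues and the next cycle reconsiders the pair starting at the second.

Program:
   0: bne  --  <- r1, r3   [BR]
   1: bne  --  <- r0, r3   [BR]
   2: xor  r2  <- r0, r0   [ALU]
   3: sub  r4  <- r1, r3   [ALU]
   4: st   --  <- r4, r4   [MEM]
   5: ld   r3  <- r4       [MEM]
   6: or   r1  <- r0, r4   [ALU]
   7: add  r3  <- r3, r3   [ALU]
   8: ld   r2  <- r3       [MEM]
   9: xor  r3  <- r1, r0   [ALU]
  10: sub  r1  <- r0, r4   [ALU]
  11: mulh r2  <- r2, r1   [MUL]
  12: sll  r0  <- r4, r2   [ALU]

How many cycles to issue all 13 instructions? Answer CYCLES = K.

CYCLES = 10

0. bne @i0  | no-port BR/BR
1. bne+xor @i1+i2  | pair
2. sub @i3  | RAW r4
3. st @i4  | no-port MEM/MEM
4. ld+or @i5+i6  | pair
5. add @i7  | RAW r3
6. ld+xor @i8+i9  | pair
7. sub @i10  | RAW r1
8. mulh @i11  | RAW r2
9. sll @i12  | tail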